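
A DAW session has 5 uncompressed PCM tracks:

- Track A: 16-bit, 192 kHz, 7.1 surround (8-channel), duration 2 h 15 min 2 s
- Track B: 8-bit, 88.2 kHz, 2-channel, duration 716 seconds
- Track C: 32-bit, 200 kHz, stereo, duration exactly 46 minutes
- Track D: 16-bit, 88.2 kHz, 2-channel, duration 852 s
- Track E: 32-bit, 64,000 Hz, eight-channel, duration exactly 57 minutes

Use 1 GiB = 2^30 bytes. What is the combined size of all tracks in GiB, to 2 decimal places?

Track A: 2 h 15 min 2 s = 8,102 s; 192,000 × 8,102 × 2 × 8 = 24,889,344,000 bytes.
Track B: 88,200 × 716 × 1 × 2 = 126,302,400 bytes.
Track C: exactly 46 minutes = 2,760 s; 200,000 × 2,760 × 4 × 2 = 4,416,000,000 bytes.
Track D: 88,200 × 852 × 2 × 2 = 300,585,600 bytes.
Track E: exactly 57 minutes = 3,420 s; 64,000 × 3,420 × 4 × 8 = 7,004,160,000 bytes.
Total = 36,736,392,000 bytes = 34.21 GiB.

34.21 GiB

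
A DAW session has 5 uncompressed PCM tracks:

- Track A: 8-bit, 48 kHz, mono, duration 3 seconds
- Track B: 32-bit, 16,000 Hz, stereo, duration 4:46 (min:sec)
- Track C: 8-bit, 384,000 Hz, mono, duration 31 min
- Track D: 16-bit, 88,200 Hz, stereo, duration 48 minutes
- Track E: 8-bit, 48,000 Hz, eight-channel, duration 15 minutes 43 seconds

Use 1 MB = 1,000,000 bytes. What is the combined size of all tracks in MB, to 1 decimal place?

2129.2 MB

Track A: 48,000 × 3 × 1 × 1 = 144,000 bytes.
Track B: 4:46 (min:sec) = 286 s; 16,000 × 286 × 4 × 2 = 36,608,000 bytes.
Track C: 31 min = 1,860 s; 384,000 × 1,860 × 1 × 1 = 714,240,000 bytes.
Track D: 48 minutes = 2,880 s; 88,200 × 2,880 × 2 × 2 = 1,016,064,000 bytes.
Track E: 15 minutes 43 seconds = 943 s; 48,000 × 943 × 1 × 8 = 362,112,000 bytes.
Total = 2,129,168,000 bytes = 2129.2 MB.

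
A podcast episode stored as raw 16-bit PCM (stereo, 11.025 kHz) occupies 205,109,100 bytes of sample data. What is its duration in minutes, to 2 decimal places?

77.52 minutes

Byte rate = 11,025 × 2 × 2 = 44,100 bytes/s.
Duration = 205,109,100 / 44,100 = 4,651 s.
4,651 s / 60 = 77.52 minutes.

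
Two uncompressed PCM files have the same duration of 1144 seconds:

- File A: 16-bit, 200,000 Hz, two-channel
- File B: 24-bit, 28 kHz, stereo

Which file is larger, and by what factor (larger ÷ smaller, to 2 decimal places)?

File A: 200,000 × 2 × 2 = 800,000 bytes/s.
File B: 28,000 × 3 × 2 = 168,000 bytes/s.
File A is larger; ratio = 915,200,000 / 192,192,000 = 4.76.

File A, by a factor of 4.76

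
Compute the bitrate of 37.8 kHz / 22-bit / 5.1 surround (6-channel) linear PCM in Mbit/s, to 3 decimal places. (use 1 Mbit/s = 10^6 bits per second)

4.990 Mbit/s

Bit rate = 37,800 × 22 × 6 = 4,989,600 bits/s.
= 4.990 Mbit/s.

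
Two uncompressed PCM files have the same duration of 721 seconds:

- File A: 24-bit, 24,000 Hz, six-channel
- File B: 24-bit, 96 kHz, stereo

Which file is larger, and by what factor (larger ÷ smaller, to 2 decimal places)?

File B, by a factor of 1.33

File A: 24,000 × 3 × 6 = 432,000 bytes/s.
File B: 96,000 × 3 × 2 = 576,000 bytes/s.
File B is larger; ratio = 415,296,000 / 311,472,000 = 1.33.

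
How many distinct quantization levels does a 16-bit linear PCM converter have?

65,536 levels

2^16 = 65,536.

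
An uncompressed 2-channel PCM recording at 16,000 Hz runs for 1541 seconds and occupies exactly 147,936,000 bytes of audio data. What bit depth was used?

Bytes per sample = 147,936,000 / (16,000 × 1,541 × 2) = 147,936,000 / 49,312,000 = 3.
Bit depth = 3 × 8 = 24 bits.

24 bits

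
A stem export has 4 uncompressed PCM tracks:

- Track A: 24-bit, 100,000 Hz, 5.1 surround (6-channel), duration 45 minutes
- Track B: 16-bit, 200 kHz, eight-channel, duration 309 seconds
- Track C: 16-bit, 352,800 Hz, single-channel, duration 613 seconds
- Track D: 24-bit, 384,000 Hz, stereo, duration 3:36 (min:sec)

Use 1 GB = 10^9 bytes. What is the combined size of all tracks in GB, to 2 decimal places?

6.78 GB

Track A: 45 minutes = 2,700 s; 100,000 × 2,700 × 3 × 6 = 4,860,000,000 bytes.
Track B: 200,000 × 309 × 2 × 8 = 988,800,000 bytes.
Track C: 352,800 × 613 × 2 × 1 = 432,532,800 bytes.
Track D: 3:36 (min:sec) = 216 s; 384,000 × 216 × 3 × 2 = 497,664,000 bytes.
Total = 6,778,996,800 bytes = 6.78 GB.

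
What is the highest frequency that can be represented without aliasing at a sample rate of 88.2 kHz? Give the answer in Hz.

44,100 Hz

Nyquist frequency = sample rate / 2 = 88,200 / 2 = 44,100 Hz.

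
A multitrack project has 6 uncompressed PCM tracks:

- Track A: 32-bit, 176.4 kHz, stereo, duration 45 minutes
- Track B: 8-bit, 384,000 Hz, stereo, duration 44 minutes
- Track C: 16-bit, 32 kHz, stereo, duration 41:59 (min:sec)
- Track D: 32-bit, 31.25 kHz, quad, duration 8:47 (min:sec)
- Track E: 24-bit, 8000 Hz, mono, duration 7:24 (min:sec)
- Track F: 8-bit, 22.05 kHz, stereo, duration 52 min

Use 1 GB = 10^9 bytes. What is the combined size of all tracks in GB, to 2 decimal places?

Track A: 45 minutes = 2,700 s; 176,400 × 2,700 × 4 × 2 = 3,810,240,000 bytes.
Track B: 44 minutes = 2,640 s; 384,000 × 2,640 × 1 × 2 = 2,027,520,000 bytes.
Track C: 41:59 (min:sec) = 2,519 s; 32,000 × 2,519 × 2 × 2 = 322,432,000 bytes.
Track D: 8:47 (min:sec) = 527 s; 31,250 × 527 × 4 × 4 = 263,500,000 bytes.
Track E: 7:24 (min:sec) = 444 s; 8,000 × 444 × 3 × 1 = 10,656,000 bytes.
Track F: 52 min = 3,120 s; 22,050 × 3,120 × 1 × 2 = 137,592,000 bytes.
Total = 6,571,940,000 bytes = 6.57 GB.

6.57 GB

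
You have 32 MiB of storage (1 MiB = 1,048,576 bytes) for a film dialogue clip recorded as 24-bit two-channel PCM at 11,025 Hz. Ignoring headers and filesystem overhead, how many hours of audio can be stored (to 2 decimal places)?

0.14 hours

Uncompressed byte rate = 11,025 × 3 × 2 = 66,150 bytes/s.
Capacity = 32 × 1,048,576 = 33,554,432 bytes.
33,554,432 / 66,150 ≈ 507.25 s → 0.14 hours.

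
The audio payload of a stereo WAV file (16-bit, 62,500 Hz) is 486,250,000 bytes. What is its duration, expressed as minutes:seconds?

Byte rate = 62,500 × 2 × 2 = 250,000 bytes/s.
Duration = 486,250,000 / 250,000 = 1,945 s.
1,945 s = 32:25.

32:25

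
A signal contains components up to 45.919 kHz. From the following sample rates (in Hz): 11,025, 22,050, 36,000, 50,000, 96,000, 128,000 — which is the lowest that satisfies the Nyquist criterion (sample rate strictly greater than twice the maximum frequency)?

Need sample rate > 2 × 45,919 = 91,838 Hz.
Lowest listed rate above 91,838 Hz is 96,000 Hz.

96,000 Hz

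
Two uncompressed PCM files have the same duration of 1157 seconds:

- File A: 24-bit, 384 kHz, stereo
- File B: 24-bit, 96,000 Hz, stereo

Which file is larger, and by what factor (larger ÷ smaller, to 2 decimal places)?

File A: 384,000 × 3 × 2 = 2,304,000 bytes/s.
File B: 96,000 × 3 × 2 = 576,000 bytes/s.
File A is larger; ratio = 2,665,728,000 / 666,432,000 = 4.00.

File A, by a factor of 4.00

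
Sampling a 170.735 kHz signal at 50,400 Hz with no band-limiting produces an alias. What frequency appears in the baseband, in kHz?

Nyquist = 50,400/2 = 25,200 Hz; 170,735 Hz exceeds it.
Alias = |170,735 − 3×50,400| = |170,735 − 151,200| = 19,535 Hz = 19.535 kHz.

19.535 kHz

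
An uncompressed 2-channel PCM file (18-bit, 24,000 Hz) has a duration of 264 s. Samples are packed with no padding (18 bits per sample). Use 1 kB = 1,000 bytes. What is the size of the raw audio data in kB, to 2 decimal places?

28512.00 kB

Bits = 24,000 × 264 × 18 × 2 = 228,096,000 bits = 28,512,000 bytes.
28,512,000 / 1,000 = 28512.00 kB.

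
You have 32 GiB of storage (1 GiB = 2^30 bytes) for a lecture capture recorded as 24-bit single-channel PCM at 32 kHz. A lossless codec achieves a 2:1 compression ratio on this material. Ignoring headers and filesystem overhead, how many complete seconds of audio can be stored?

Uncompressed byte rate = 32,000 × 3 × 1 = 96,000 bytes/s.
After 2:1 compression, effective rate ≈ 48000 bytes/s.
Capacity = 32 × 1,073,741,824 = 34,359,738,368 bytes.
34,359,738,368 / effective rate ≈ 715827.88 s → 715,827 seconds.

715,827 seconds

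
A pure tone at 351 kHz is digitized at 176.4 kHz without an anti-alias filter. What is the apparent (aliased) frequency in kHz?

Nyquist = 176,400/2 = 88,200 Hz; 351,000 Hz exceeds it.
Alias = |351,000 − 2×176,400| = |351,000 − 352,800| = 1,800 Hz = 1.8 kHz.

1.8 kHz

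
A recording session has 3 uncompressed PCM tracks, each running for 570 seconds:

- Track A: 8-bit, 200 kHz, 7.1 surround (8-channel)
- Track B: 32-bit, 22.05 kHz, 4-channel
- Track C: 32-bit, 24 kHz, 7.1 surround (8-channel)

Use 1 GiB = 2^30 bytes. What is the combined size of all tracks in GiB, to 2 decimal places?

1.44 GiB

Track A: 200,000 × 570 × 1 × 8 = 912,000,000 bytes.
Track B: 22,050 × 570 × 4 × 4 = 201,096,000 bytes.
Track C: 24,000 × 570 × 4 × 8 = 437,760,000 bytes.
Total = 1,550,856,000 bytes = 1.44 GiB.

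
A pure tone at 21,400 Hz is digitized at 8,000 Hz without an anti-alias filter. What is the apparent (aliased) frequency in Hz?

2,600 Hz

Nyquist = 8,000/2 = 4,000 Hz; 21,400 Hz exceeds it.
Alias = |21,400 − 3×8,000| = |21,400 − 24,000| = 2,600 Hz.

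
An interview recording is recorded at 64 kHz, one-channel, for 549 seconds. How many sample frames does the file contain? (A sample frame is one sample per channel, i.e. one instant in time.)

64,000 samples/s × 549 s = 35,136,000 frames.

35,136,000 sample frames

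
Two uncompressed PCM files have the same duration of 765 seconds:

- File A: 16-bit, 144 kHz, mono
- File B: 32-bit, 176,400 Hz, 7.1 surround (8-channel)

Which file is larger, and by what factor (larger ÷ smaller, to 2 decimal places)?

File A: 144,000 × 2 × 1 = 288,000 bytes/s.
File B: 176,400 × 4 × 8 = 5,644,800 bytes/s.
File B is larger; ratio = 4,318,272,000 / 220,320,000 = 19.60.

File B, by a factor of 19.60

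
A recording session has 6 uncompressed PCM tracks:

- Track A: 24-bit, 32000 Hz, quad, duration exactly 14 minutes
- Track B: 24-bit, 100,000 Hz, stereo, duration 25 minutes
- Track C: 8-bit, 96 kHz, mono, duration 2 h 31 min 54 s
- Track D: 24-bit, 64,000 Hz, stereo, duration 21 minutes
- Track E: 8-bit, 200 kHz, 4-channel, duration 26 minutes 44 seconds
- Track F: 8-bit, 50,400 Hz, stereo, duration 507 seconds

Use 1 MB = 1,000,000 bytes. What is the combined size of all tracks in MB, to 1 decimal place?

3915.6 MB

Track A: exactly 14 minutes = 840 s; 32,000 × 840 × 3 × 4 = 322,560,000 bytes.
Track B: 25 minutes = 1,500 s; 100,000 × 1,500 × 3 × 2 = 900,000,000 bytes.
Track C: 2 h 31 min 54 s = 9,114 s; 96,000 × 9,114 × 1 × 1 = 874,944,000 bytes.
Track D: 21 minutes = 1,260 s; 64,000 × 1,260 × 3 × 2 = 483,840,000 bytes.
Track E: 26 minutes 44 seconds = 1,604 s; 200,000 × 1,604 × 1 × 4 = 1,283,200,000 bytes.
Track F: 50,400 × 507 × 1 × 2 = 51,105,600 bytes.
Total = 3,915,649,600 bytes = 3915.6 MB.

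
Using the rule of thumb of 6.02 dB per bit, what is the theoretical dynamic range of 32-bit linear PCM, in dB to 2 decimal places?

32 × 6.02 = 192.64 dB.

192.64 dB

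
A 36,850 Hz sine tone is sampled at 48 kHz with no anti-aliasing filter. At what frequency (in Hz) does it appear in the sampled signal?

11,150 Hz

Nyquist = 48,000/2 = 24,000 Hz; 36,850 Hz exceeds it.
Alias = |36,850 − 1×48,000| = |36,850 − 48,000| = 11,150 Hz.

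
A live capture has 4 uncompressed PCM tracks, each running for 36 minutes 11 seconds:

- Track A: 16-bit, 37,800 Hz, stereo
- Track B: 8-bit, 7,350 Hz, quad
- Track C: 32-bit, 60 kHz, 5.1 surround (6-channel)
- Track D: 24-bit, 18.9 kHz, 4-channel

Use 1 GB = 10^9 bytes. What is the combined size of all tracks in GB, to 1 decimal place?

36 minutes 11 seconds = 2,171 s.
Track A: 37,800 × 2,171 × 2 × 2 = 328,255,200 bytes.
Track B: 7,350 × 2,171 × 1 × 4 = 63,827,400 bytes.
Track C: 60,000 × 2,171 × 4 × 6 = 3,126,240,000 bytes.
Track D: 18,900 × 2,171 × 3 × 4 = 492,382,800 bytes.
Total = 4,010,705,400 bytes = 4.0 GB.

4.0 GB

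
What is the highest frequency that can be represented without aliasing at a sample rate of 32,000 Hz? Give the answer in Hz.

Nyquist frequency = sample rate / 2 = 32,000 / 2 = 16,000 Hz.

16,000 Hz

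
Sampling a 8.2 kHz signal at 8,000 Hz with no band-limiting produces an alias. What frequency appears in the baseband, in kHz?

Nyquist = 8,000/2 = 4,000 Hz; 8,200 Hz exceeds it.
Alias = |8,200 − 1×8,000| = |8,200 − 8,000| = 200 Hz = 0.2 kHz.

0.2 kHz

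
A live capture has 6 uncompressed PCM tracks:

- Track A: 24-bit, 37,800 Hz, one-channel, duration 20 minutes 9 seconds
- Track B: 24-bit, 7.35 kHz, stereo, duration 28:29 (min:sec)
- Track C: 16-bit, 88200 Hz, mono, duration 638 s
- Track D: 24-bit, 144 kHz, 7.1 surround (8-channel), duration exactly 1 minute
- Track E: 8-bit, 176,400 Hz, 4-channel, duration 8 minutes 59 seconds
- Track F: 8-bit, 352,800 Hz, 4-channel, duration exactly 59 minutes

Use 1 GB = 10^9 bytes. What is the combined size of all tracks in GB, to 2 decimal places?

5.91 GB

Track A: 20 minutes 9 seconds = 1,209 s; 37,800 × 1,209 × 3 × 1 = 137,100,600 bytes.
Track B: 28:29 (min:sec) = 1,709 s; 7,350 × 1,709 × 3 × 2 = 75,366,900 bytes.
Track C: 88,200 × 638 × 2 × 1 = 112,543,200 bytes.
Track D: exactly 1 minute = 60 s; 144,000 × 60 × 3 × 8 = 207,360,000 bytes.
Track E: 8 minutes 59 seconds = 539 s; 176,400 × 539 × 1 × 4 = 380,318,400 bytes.
Track F: exactly 59 minutes = 3,540 s; 352,800 × 3,540 × 1 × 4 = 4,995,648,000 bytes.
Total = 5,908,337,100 bytes = 5.91 GB.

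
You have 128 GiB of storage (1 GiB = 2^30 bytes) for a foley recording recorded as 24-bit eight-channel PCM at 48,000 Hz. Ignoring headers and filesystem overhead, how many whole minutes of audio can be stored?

1,988 minutes

Uncompressed byte rate = 48,000 × 3 × 8 = 1,152,000 bytes/s.
Capacity = 128 × 1,073,741,824 = 137,438,953,472 bytes.
137,438,953,472 / 1,152,000 ≈ 119304.65 s → 1,988 minutes.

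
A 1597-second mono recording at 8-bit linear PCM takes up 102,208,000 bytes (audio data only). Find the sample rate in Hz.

64,000 Hz

Bytes = sample_rate × seconds × bytes_per_sample × channels.
sample_rate = 102,208,000 / (1,597 × 1 × 1) = 102,208,000 / 1,597 = 64,000 Hz.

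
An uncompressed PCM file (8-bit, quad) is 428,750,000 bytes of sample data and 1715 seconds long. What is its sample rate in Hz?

62,500 Hz

Bytes = sample_rate × seconds × bytes_per_sample × channels.
sample_rate = 428,750,000 / (1,715 × 1 × 4) = 428,750,000 / 6,860 = 62,500 Hz.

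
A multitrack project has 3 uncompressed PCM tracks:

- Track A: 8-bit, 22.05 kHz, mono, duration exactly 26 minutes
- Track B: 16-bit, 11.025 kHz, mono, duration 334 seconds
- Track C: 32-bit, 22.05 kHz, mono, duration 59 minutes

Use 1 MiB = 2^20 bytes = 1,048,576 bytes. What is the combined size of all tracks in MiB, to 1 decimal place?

337.6 MiB

Track A: exactly 26 minutes = 1,560 s; 22,050 × 1,560 × 1 × 1 = 34,398,000 bytes.
Track B: 11,025 × 334 × 2 × 1 = 7,364,700 bytes.
Track C: 59 minutes = 3,540 s; 22,050 × 3,540 × 4 × 1 = 312,228,000 bytes.
Total = 353,990,700 bytes = 337.6 MiB.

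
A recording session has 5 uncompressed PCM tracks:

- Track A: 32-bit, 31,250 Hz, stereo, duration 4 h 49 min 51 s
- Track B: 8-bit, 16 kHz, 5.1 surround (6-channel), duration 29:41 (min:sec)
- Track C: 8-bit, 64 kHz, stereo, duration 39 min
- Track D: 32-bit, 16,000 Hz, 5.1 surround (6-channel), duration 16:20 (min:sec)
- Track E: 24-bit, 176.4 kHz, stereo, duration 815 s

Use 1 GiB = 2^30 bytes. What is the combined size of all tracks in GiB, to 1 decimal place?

5.6 GiB

Track A: 4 h 49 min 51 s = 17,391 s; 31,250 × 17,391 × 4 × 2 = 4,347,750,000 bytes.
Track B: 29:41 (min:sec) = 1,781 s; 16,000 × 1,781 × 1 × 6 = 170,976,000 bytes.
Track C: 39 min = 2,340 s; 64,000 × 2,340 × 1 × 2 = 299,520,000 bytes.
Track D: 16:20 (min:sec) = 980 s; 16,000 × 980 × 4 × 6 = 376,320,000 bytes.
Track E: 176,400 × 815 × 3 × 2 = 862,596,000 bytes.
Total = 6,057,162,000 bytes = 5.6 GiB.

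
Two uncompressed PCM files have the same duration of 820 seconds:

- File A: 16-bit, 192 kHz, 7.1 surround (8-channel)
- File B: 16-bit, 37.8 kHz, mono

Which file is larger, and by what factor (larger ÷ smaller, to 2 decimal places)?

File A, by a factor of 40.63

File A: 192,000 × 2 × 8 = 3,072,000 bytes/s.
File B: 37,800 × 2 × 1 = 75,600 bytes/s.
File A is larger; ratio = 2,519,040,000 / 61,992,000 = 40.63.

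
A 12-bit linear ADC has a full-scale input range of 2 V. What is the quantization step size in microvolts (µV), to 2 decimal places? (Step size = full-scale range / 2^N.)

2 V / 2^12 = 2 / 4,096 V = 488.28 µV.

488.28 µV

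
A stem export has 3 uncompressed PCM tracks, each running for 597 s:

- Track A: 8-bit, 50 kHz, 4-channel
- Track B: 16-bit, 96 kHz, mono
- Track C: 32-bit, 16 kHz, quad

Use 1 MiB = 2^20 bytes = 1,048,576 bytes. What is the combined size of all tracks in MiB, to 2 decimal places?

Track A: 50,000 × 597 × 1 × 4 = 119,400,000 bytes.
Track B: 96,000 × 597 × 2 × 1 = 114,624,000 bytes.
Track C: 16,000 × 597 × 4 × 4 = 152,832,000 bytes.
Total = 386,856,000 bytes = 368.93 MiB.

368.93 MiB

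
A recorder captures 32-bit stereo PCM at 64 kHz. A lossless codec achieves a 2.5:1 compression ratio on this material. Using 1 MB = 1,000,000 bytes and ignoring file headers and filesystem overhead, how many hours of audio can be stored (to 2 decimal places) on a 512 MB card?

0.69 hours

Uncompressed byte rate = 64,000 × 4 × 2 = 512,000 bytes/s.
After 2.5:1 compression, effective rate ≈ 204800 bytes/s.
Capacity = 512 × 1,000,000 = 512,000,000 bytes.
512,000,000 / effective rate ≈ 2500 s → 0.69 hours.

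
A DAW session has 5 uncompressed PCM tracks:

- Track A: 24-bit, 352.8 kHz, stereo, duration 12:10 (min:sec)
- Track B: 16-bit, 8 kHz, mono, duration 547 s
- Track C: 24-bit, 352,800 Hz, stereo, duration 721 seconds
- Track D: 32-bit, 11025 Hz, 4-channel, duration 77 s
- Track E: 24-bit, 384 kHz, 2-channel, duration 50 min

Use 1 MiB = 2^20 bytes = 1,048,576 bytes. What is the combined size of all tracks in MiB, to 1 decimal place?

9542.3 MiB

Track A: 12:10 (min:sec) = 730 s; 352,800 × 730 × 3 × 2 = 1,545,264,000 bytes.
Track B: 8,000 × 547 × 2 × 1 = 8,752,000 bytes.
Track C: 352,800 × 721 × 3 × 2 = 1,526,212,800 bytes.
Track D: 11,025 × 77 × 4 × 4 = 13,582,800 bytes.
Track E: 50 min = 3,000 s; 384,000 × 3,000 × 3 × 2 = 6,912,000,000 bytes.
Total = 10,005,811,600 bytes = 9542.3 MiB.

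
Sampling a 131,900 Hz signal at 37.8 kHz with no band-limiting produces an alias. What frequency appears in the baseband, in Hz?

18,500 Hz

Nyquist = 37,800/2 = 18,900 Hz; 131,900 Hz exceeds it.
Alias = |131,900 − 3×37,800| = |131,900 − 113,400| = 18,500 Hz.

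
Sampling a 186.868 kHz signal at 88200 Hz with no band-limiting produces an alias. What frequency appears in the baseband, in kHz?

10.468 kHz

Nyquist = 88,200/2 = 44,100 Hz; 186,868 Hz exceeds it.
Alias = |186,868 − 2×88,200| = |186,868 − 176,400| = 10,468 Hz = 10.468 kHz.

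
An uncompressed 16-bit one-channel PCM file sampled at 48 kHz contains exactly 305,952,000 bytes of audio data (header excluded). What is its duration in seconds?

3,187 seconds

Byte rate = 48,000 × 2 × 1 = 96,000 bytes/s.
Duration = 305,952,000 / 96,000 = 3,187 s.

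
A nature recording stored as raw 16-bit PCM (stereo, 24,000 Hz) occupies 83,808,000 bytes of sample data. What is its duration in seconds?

Byte rate = 24,000 × 2 × 2 = 96,000 bytes/s.
Duration = 83,808,000 / 96,000 = 873 s.

873 seconds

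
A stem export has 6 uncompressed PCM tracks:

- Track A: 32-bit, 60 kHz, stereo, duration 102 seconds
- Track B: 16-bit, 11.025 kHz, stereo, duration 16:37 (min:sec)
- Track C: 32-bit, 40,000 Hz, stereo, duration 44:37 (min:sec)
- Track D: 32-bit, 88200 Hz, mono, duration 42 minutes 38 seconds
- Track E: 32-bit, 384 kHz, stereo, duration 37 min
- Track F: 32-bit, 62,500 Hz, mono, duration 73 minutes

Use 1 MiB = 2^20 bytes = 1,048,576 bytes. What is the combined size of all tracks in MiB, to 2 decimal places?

9314.41 MiB

Track A: 60,000 × 102 × 4 × 2 = 48,960,000 bytes.
Track B: 16:37 (min:sec) = 997 s; 11,025 × 997 × 2 × 2 = 43,967,700 bytes.
Track C: 44:37 (min:sec) = 2,677 s; 40,000 × 2,677 × 4 × 2 = 856,640,000 bytes.
Track D: 42 minutes 38 seconds = 2,558 s; 88,200 × 2,558 × 4 × 1 = 902,462,400 bytes.
Track E: 37 min = 2,220 s; 384,000 × 2,220 × 4 × 2 = 6,819,840,000 bytes.
Track F: 73 minutes = 4,380 s; 62,500 × 4,380 × 4 × 1 = 1,095,000,000 bytes.
Total = 9,766,870,100 bytes = 9314.41 MiB.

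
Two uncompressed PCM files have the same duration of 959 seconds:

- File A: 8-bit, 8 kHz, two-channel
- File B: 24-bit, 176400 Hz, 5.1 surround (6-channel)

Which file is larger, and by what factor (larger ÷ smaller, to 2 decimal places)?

File A: 8,000 × 1 × 2 = 16,000 bytes/s.
File B: 176,400 × 3 × 6 = 3,175,200 bytes/s.
File B is larger; ratio = 3,045,016,800 / 15,344,000 = 198.45.

File B, by a factor of 198.45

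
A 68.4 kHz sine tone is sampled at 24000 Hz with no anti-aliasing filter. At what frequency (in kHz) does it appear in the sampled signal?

3.6 kHz

Nyquist = 24,000/2 = 12,000 Hz; 68,400 Hz exceeds it.
Alias = |68,400 − 3×24,000| = |68,400 − 72,000| = 3,600 Hz = 3.6 kHz.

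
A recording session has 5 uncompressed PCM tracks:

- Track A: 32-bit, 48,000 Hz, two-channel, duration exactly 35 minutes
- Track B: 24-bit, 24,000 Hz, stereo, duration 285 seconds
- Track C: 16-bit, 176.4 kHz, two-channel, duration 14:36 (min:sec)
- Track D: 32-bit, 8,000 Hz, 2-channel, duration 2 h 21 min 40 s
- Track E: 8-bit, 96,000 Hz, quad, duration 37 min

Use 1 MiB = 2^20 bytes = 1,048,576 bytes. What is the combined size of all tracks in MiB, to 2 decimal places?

Track A: exactly 35 minutes = 2,100 s; 48,000 × 2,100 × 4 × 2 = 806,400,000 bytes.
Track B: 24,000 × 285 × 3 × 2 = 41,040,000 bytes.
Track C: 14:36 (min:sec) = 876 s; 176,400 × 876 × 2 × 2 = 618,105,600 bytes.
Track D: 2 h 21 min 40 s = 8,500 s; 8,000 × 8,500 × 4 × 2 = 544,000,000 bytes.
Track E: 37 min = 2,220 s; 96,000 × 2,220 × 1 × 4 = 852,480,000 bytes.
Total = 2,862,025,600 bytes = 2729.44 MiB.

2729.44 MiB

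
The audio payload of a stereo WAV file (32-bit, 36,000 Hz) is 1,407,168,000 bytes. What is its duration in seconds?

4,886 seconds

Byte rate = 36,000 × 4 × 2 = 288,000 bytes/s.
Duration = 1,407,168,000 / 288,000 = 4,886 s.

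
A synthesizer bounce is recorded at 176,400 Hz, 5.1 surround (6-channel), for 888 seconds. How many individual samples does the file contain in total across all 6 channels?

939,859,200 samples

176,400 × 888 s × 6 ch = 939,859,200 samples.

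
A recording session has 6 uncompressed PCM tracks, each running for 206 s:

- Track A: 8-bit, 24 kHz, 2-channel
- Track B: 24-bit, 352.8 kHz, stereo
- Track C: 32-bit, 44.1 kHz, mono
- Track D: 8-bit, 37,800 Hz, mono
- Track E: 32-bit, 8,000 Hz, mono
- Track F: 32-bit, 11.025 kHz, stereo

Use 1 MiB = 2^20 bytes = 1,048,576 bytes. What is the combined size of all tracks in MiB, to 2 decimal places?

490.99 MiB

Track A: 24,000 × 206 × 1 × 2 = 9,888,000 bytes.
Track B: 352,800 × 206 × 3 × 2 = 436,060,800 bytes.
Track C: 44,100 × 206 × 4 × 1 = 36,338,400 bytes.
Track D: 37,800 × 206 × 1 × 1 = 7,786,800 bytes.
Track E: 8,000 × 206 × 4 × 1 = 6,592,000 bytes.
Track F: 11,025 × 206 × 4 × 2 = 18,169,200 bytes.
Total = 514,835,200 bytes = 490.99 MiB.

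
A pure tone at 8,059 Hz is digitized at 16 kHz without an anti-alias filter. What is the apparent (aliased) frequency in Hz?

Nyquist = 16,000/2 = 8,000 Hz; 8,059 Hz exceeds it.
Alias = |8,059 − 1×16,000| = |8,059 − 16,000| = 7,941 Hz.

7,941 Hz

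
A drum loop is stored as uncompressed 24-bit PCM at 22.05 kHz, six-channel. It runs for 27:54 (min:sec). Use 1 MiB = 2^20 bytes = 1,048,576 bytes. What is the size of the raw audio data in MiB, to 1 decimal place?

633.6 MiB

Duration = 27:54 (min:sec) = 1,674 s.
Bytes = 22,050 samples/s × 1,674 s × 3 bytes/sample × 6 ch = 664,410,600 bytes.
664,410,600 / 1,048,576 = 633.6 MiB.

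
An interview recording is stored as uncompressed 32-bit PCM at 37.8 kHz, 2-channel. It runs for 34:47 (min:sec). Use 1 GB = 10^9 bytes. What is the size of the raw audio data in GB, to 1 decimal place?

Duration = 34:47 (min:sec) = 2,087 s.
Bytes = 37,800 samples/s × 2,087 s × 4 bytes/sample × 2 ch = 631,108,800 bytes.
631,108,800 / 1,000,000,000 = 0.6 GB.

0.6 GB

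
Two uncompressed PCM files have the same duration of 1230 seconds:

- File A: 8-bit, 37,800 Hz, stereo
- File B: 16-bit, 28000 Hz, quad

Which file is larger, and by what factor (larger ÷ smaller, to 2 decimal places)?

File B, by a factor of 2.96

File A: 37,800 × 1 × 2 = 75,600 bytes/s.
File B: 28,000 × 2 × 4 = 224,000 bytes/s.
File B is larger; ratio = 275,520,000 / 92,988,000 = 2.96.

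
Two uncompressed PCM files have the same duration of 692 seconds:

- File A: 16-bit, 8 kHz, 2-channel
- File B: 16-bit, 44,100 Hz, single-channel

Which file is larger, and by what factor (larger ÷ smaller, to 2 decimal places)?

File A: 8,000 × 2 × 2 = 32,000 bytes/s.
File B: 44,100 × 2 × 1 = 88,200 bytes/s.
File B is larger; ratio = 61,034,400 / 22,144,000 = 2.76.

File B, by a factor of 2.76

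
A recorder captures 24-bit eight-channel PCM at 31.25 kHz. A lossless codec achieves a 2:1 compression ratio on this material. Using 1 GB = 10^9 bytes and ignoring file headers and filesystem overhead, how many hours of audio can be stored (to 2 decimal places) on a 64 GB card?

Uncompressed byte rate = 31,250 × 3 × 8 = 750,000 bytes/s.
After 2:1 compression, effective rate ≈ 375000 bytes/s.
Capacity = 64 × 1,000,000,000 = 64,000,000,000 bytes.
64,000,000,000 / effective rate ≈ 170666.67 s → 47.41 hours.

47.41 hours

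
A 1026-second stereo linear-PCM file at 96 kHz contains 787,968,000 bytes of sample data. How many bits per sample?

Bytes per sample = 787,968,000 / (96,000 × 1,026 × 2) = 787,968,000 / 196,992,000 = 4.
Bit depth = 4 × 8 = 32 bits.

32 bits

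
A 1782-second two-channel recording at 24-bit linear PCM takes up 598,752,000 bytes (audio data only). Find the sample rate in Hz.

56,000 Hz

Bytes = sample_rate × seconds × bytes_per_sample × channels.
sample_rate = 598,752,000 / (1,782 × 3 × 2) = 598,752,000 / 10,692 = 56,000 Hz.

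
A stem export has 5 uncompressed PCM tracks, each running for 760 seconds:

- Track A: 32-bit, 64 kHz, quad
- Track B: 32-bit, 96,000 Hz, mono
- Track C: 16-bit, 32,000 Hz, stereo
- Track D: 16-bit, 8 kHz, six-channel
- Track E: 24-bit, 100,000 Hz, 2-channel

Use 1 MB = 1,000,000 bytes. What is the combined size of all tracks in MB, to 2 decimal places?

Track A: 64,000 × 760 × 4 × 4 = 778,240,000 bytes.
Track B: 96,000 × 760 × 4 × 1 = 291,840,000 bytes.
Track C: 32,000 × 760 × 2 × 2 = 97,280,000 bytes.
Track D: 8,000 × 760 × 2 × 6 = 72,960,000 bytes.
Track E: 100,000 × 760 × 3 × 2 = 456,000,000 bytes.
Total = 1,696,320,000 bytes = 1696.32 MB.

1696.32 MB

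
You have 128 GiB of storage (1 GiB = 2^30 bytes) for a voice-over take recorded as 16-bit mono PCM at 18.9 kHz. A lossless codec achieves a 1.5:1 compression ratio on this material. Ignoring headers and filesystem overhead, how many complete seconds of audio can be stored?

5,453,926 seconds

Uncompressed byte rate = 18,900 × 2 × 1 = 37,800 bytes/s.
After 1.5:1 compression, effective rate ≈ 25200 bytes/s.
Capacity = 128 × 1,073,741,824 = 137,438,953,472 bytes.
137,438,953,472 / effective rate ≈ 5453926.73 s → 5,453,926 seconds.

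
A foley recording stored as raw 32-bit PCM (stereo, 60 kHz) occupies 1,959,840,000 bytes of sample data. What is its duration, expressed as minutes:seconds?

Byte rate = 60,000 × 4 × 2 = 480,000 bytes/s.
Duration = 1,959,840,000 / 480,000 = 4,083 s.
4,083 s = 68:03.

68:03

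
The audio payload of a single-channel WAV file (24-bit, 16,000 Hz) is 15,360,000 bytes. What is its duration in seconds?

320 seconds

Byte rate = 16,000 × 3 × 1 = 48,000 bytes/s.
Duration = 15,360,000 / 48,000 = 320 s.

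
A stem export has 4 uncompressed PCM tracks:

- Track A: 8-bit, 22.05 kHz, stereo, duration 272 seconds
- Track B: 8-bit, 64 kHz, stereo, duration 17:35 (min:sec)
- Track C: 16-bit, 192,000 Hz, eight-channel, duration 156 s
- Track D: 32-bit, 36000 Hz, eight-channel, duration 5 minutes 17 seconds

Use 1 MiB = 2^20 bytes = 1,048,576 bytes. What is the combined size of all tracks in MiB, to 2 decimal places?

945.52 MiB

Track A: 22,050 × 272 × 1 × 2 = 11,995,200 bytes.
Track B: 17:35 (min:sec) = 1,055 s; 64,000 × 1,055 × 1 × 2 = 135,040,000 bytes.
Track C: 192,000 × 156 × 2 × 8 = 479,232,000 bytes.
Track D: 5 minutes 17 seconds = 317 s; 36,000 × 317 × 4 × 8 = 365,184,000 bytes.
Total = 991,451,200 bytes = 945.52 MiB.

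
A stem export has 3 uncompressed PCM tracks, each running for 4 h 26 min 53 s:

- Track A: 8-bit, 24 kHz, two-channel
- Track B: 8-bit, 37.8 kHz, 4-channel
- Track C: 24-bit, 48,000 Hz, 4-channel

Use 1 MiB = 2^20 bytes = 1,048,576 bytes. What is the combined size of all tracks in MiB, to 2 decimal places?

4 h 26 min 53 s = 16,013 s.
Track A: 24,000 × 16,013 × 1 × 2 = 768,624,000 bytes.
Track B: 37,800 × 16,013 × 1 × 4 = 2,421,165,600 bytes.
Track C: 48,000 × 16,013 × 3 × 4 = 9,223,488,000 bytes.
Total = 12,413,277,600 bytes = 11838.22 MiB.

11838.22 MiB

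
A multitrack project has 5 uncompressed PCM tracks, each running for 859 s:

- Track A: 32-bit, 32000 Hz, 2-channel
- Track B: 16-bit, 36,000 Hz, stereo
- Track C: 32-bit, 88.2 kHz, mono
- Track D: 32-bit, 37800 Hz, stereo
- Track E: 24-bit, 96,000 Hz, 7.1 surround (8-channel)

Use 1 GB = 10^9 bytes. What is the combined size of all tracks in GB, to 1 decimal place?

2.9 GB

Track A: 32,000 × 859 × 4 × 2 = 219,904,000 bytes.
Track B: 36,000 × 859 × 2 × 2 = 123,696,000 bytes.
Track C: 88,200 × 859 × 4 × 1 = 303,055,200 bytes.
Track D: 37,800 × 859 × 4 × 2 = 259,761,600 bytes.
Track E: 96,000 × 859 × 3 × 8 = 1,979,136,000 bytes.
Total = 2,885,552,800 bytes = 2.9 GB.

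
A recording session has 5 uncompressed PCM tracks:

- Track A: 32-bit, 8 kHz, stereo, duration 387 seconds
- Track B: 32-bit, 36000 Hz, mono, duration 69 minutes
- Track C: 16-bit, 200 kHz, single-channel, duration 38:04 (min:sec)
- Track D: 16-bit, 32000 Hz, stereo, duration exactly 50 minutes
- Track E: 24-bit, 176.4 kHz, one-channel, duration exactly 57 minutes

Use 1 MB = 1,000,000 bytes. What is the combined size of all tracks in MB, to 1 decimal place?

Track A: 8,000 × 387 × 4 × 2 = 24,768,000 bytes.
Track B: 69 minutes = 4,140 s; 36,000 × 4,140 × 4 × 1 = 596,160,000 bytes.
Track C: 38:04 (min:sec) = 2,284 s; 200,000 × 2,284 × 2 × 1 = 913,600,000 bytes.
Track D: exactly 50 minutes = 3,000 s; 32,000 × 3,000 × 2 × 2 = 384,000,000 bytes.
Track E: exactly 57 minutes = 3,420 s; 176,400 × 3,420 × 3 × 1 = 1,809,864,000 bytes.
Total = 3,728,392,000 bytes = 3728.4 MB.

3728.4 MB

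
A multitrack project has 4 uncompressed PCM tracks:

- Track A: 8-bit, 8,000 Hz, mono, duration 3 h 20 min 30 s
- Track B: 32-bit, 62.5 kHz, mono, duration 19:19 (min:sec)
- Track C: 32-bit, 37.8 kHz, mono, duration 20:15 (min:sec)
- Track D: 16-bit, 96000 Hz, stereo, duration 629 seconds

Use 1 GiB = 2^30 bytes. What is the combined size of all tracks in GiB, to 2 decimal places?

Track A: 3 h 20 min 30 s = 12,030 s; 8,000 × 12,030 × 1 × 1 = 96,240,000 bytes.
Track B: 19:19 (min:sec) = 1,159 s; 62,500 × 1,159 × 4 × 1 = 289,750,000 bytes.
Track C: 20:15 (min:sec) = 1,215 s; 37,800 × 1,215 × 4 × 1 = 183,708,000 bytes.
Track D: 96,000 × 629 × 2 × 2 = 241,536,000 bytes.
Total = 811,234,000 bytes = 0.76 GiB.

0.76 GiB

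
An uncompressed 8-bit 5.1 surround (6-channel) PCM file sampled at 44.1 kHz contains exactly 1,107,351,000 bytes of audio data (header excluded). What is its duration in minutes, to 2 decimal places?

69.75 minutes

Byte rate = 44,100 × 1 × 6 = 264,600 bytes/s.
Duration = 1,107,351,000 / 264,600 = 4,185 s.
4,185 s / 60 = 69.75 minutes.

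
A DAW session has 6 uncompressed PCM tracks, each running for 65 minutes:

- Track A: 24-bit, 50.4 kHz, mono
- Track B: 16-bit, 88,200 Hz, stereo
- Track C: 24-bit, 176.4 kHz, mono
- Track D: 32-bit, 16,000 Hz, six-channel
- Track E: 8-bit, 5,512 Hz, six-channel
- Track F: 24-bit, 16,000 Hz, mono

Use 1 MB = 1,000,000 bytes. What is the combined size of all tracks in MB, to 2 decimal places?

5843.26 MB

65 minutes = 3,900 s.
Track A: 50,400 × 3,900 × 3 × 1 = 589,680,000 bytes.
Track B: 88,200 × 3,900 × 2 × 2 = 1,375,920,000 bytes.
Track C: 176,400 × 3,900 × 3 × 1 = 2,063,880,000 bytes.
Track D: 16,000 × 3,900 × 4 × 6 = 1,497,600,000 bytes.
Track E: 5,512 × 3,900 × 1 × 6 = 128,980,800 bytes.
Track F: 16,000 × 3,900 × 3 × 1 = 187,200,000 bytes.
Total = 5,843,260,800 bytes = 5843.26 MB.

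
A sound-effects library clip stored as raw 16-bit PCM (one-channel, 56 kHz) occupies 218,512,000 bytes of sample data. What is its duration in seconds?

Byte rate = 56,000 × 2 × 1 = 112,000 bytes/s.
Duration = 218,512,000 / 112,000 = 1,951 s.

1,951 seconds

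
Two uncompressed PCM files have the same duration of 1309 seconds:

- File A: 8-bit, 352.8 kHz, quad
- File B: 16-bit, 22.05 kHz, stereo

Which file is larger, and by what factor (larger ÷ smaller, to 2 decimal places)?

File A: 352,800 × 1 × 4 = 1,411,200 bytes/s.
File B: 22,050 × 2 × 2 = 88,200 bytes/s.
File A is larger; ratio = 1,847,260,800 / 115,453,800 = 16.00.

File A, by a factor of 16.00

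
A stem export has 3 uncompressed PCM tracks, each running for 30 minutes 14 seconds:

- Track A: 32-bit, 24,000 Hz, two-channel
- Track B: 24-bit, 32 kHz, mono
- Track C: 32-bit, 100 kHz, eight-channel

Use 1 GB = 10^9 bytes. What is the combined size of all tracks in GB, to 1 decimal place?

6.3 GB

30 minutes 14 seconds = 1,814 s.
Track A: 24,000 × 1,814 × 4 × 2 = 348,288,000 bytes.
Track B: 32,000 × 1,814 × 3 × 1 = 174,144,000 bytes.
Track C: 100,000 × 1,814 × 4 × 8 = 5,804,800,000 bytes.
Total = 6,327,232,000 bytes = 6.3 GB.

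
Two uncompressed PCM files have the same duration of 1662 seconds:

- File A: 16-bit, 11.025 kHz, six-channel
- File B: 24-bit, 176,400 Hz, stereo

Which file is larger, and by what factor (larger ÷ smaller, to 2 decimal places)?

File B, by a factor of 8.00

File A: 11,025 × 2 × 6 = 132,300 bytes/s.
File B: 176,400 × 3 × 2 = 1,058,400 bytes/s.
File B is larger; ratio = 1,759,060,800 / 219,882,600 = 8.00.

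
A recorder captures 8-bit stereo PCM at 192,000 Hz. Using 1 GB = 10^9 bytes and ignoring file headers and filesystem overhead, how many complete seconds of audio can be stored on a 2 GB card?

5,208 seconds

Uncompressed byte rate = 192,000 × 1 × 2 = 384,000 bytes/s.
Capacity = 2 × 1,000,000,000 = 2,000,000,000 bytes.
2,000,000,000 / 384,000 ≈ 5208.33 s → 5,208 seconds.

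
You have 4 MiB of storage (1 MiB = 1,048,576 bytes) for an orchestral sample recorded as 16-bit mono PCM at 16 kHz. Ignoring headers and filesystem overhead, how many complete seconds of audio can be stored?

131 seconds

Uncompressed byte rate = 16,000 × 2 × 1 = 32,000 bytes/s.
Capacity = 4 × 1,048,576 = 4,194,304 bytes.
4,194,304 / 32,000 ≈ 131.07 s → 131 seconds.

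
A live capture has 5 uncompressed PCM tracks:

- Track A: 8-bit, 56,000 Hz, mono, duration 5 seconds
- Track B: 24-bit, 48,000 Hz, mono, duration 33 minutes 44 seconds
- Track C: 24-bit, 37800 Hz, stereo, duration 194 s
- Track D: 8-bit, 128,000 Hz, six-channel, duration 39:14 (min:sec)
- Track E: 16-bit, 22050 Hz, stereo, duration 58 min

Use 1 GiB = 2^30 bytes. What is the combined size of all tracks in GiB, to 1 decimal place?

Track A: 56,000 × 5 × 1 × 1 = 280,000 bytes.
Track B: 33 minutes 44 seconds = 2,024 s; 48,000 × 2,024 × 3 × 1 = 291,456,000 bytes.
Track C: 37,800 × 194 × 3 × 2 = 43,999,200 bytes.
Track D: 39:14 (min:sec) = 2,354 s; 128,000 × 2,354 × 1 × 6 = 1,807,872,000 bytes.
Track E: 58 min = 3,480 s; 22,050 × 3,480 × 2 × 2 = 306,936,000 bytes.
Total = 2,450,543,200 bytes = 2.3 GiB.

2.3 GiB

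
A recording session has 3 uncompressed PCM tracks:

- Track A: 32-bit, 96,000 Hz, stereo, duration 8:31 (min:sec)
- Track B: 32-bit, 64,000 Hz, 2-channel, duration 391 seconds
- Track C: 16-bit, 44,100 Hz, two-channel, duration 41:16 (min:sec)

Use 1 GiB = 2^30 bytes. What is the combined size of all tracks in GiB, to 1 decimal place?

Track A: 8:31 (min:sec) = 511 s; 96,000 × 511 × 4 × 2 = 392,448,000 bytes.
Track B: 64,000 × 391 × 4 × 2 = 200,192,000 bytes.
Track C: 41:16 (min:sec) = 2,476 s; 44,100 × 2,476 × 2 × 2 = 436,766,400 bytes.
Total = 1,029,406,400 bytes = 1.0 GiB.

1.0 GiB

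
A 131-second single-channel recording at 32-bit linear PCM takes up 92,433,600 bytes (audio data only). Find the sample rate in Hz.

Bytes = sample_rate × seconds × bytes_per_sample × channels.
sample_rate = 92,433,600 / (131 × 4 × 1) = 92,433,600 / 524 = 176,400 Hz.

176,400 Hz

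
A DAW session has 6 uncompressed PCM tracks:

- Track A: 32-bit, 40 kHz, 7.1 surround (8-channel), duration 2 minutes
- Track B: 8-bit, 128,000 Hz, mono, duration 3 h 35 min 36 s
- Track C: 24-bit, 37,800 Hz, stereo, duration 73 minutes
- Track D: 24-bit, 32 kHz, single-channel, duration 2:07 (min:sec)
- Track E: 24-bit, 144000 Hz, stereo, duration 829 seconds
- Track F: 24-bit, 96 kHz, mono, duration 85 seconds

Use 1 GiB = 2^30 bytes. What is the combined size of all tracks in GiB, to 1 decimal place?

Track A: 2 minutes = 120 s; 40,000 × 120 × 4 × 8 = 153,600,000 bytes.
Track B: 3 h 35 min 36 s = 12,936 s; 128,000 × 12,936 × 1 × 1 = 1,655,808,000 bytes.
Track C: 73 minutes = 4,380 s; 37,800 × 4,380 × 3 × 2 = 993,384,000 bytes.
Track D: 2:07 (min:sec) = 127 s; 32,000 × 127 × 3 × 1 = 12,192,000 bytes.
Track E: 144,000 × 829 × 3 × 2 = 716,256,000 bytes.
Track F: 96,000 × 85 × 3 × 1 = 24,480,000 bytes.
Total = 3,555,720,000 bytes = 3.3 GiB.

3.3 GiB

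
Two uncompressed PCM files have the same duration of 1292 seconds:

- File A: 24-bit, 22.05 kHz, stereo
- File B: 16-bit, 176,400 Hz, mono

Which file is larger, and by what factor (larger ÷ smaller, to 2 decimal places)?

File B, by a factor of 2.67

File A: 22,050 × 3 × 2 = 132,300 bytes/s.
File B: 176,400 × 2 × 1 = 352,800 bytes/s.
File B is larger; ratio = 455,817,600 / 170,931,600 = 2.67.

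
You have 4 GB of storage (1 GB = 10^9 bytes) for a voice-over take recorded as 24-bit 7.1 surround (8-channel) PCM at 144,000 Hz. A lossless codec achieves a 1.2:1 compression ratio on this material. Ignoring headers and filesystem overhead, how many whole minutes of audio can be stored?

23 minutes

Uncompressed byte rate = 144,000 × 3 × 8 = 3,456,000 bytes/s.
After 1.2:1 compression, effective rate ≈ 2880000 bytes/s.
Capacity = 4 × 1,000,000,000 = 4,000,000,000 bytes.
4,000,000,000 / effective rate ≈ 1388.89 s → 23 minutes.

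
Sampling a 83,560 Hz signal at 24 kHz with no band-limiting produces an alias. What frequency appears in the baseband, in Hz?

11,560 Hz

Nyquist = 24,000/2 = 12,000 Hz; 83,560 Hz exceeds it.
Alias = |83,560 − 3×24,000| = |83,560 − 72,000| = 11,560 Hz.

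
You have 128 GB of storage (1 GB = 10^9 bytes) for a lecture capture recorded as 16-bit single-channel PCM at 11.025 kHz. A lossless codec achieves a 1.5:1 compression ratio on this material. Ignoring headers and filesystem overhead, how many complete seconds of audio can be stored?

Uncompressed byte rate = 11,025 × 2 × 1 = 22,050 bytes/s.
After 1.5:1 compression, effective rate ≈ 14700 bytes/s.
Capacity = 128 × 1,000,000,000 = 128,000,000,000 bytes.
128,000,000,000 / effective rate ≈ 8707482.99 s → 8,707,482 seconds.

8,707,482 seconds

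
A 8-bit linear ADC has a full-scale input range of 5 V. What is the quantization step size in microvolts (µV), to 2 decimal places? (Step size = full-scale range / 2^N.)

19531.25 µV

5 V / 2^8 = 5 / 256 V = 19531.25 µV.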